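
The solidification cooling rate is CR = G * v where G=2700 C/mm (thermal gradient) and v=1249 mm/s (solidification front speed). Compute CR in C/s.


CR = 2700 * 1249 = 3372300 C/s


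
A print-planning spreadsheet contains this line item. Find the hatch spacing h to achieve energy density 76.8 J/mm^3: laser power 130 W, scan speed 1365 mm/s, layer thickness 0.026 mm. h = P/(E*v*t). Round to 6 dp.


h = 130 / (76.8*1365*0.026) = 0.047695 mm


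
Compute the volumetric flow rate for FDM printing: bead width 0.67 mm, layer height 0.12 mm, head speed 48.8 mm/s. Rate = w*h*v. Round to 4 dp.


Rate = 0.67 * 0.12 * 48.8 = 3.9235 mm^3/s


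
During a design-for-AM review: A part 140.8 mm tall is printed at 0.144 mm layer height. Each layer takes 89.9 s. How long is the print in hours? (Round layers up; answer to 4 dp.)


Layers = ceil(140.8/0.144) = 978
t = 978 * 89.9 / 3600 = 24.4228 hrs


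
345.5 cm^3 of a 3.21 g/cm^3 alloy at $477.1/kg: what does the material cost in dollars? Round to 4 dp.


Mass = 345.5*3.21/1000 = 1.109055 kg
Cost = 1.109055 * 477.1 = 529.1301 $


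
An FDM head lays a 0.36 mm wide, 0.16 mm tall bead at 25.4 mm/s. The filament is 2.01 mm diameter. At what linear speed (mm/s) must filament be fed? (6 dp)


Q = 0.36 * 0.16 * 25.4 = 1.46304 mm^3/s
A_fil = pi*(2.01/2)^2 = 3.17308712 mm^2
v_feed = 1.46304 / 3.17308712 = 0.461078 mm/s


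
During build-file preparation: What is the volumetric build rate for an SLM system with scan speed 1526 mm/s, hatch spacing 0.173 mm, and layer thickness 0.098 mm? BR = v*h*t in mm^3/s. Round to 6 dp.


Rate = 1526 * 0.173 * 0.098 = 25.871804 mm^3/s


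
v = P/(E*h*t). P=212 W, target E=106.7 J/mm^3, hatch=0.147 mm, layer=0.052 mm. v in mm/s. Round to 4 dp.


v = 212 / (106.7*0.147*0.052) = 259.9266 mm/s


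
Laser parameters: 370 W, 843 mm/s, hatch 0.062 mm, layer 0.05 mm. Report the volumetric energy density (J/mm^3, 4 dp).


E = 370 / (843*0.062*0.05) = 141.5834 J/mm^3


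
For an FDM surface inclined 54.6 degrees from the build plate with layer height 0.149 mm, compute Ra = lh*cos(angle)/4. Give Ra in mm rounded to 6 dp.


Ra = 0.149 * cos(54.6) / 4 = 0.021578 mm


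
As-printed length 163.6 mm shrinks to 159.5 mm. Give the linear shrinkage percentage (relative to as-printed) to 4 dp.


Shrinkage = ((163.6-159.5)/163.6)*100 = 2.5061 %


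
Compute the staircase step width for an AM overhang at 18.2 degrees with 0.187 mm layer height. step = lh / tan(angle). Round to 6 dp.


step = 0.187 / tan(18.2) = 0.568764 mm


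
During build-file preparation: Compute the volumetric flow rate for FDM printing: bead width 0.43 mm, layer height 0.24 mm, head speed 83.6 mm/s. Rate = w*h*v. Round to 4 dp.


Rate = 0.43 * 0.24 * 83.6 = 8.6275 mm^3/s


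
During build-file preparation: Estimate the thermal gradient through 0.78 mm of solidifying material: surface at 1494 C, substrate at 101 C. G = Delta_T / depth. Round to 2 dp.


G = (1494-101)/0.78 = 1785.9 C/mm


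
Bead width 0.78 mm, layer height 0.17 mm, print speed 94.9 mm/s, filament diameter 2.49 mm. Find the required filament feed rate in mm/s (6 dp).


Q = 0.78 * 0.17 * 94.9 = 12.58374 mm^3/s
A_fil = pi*(2.49/2)^2 = 4.86954715 mm^2
v_feed = 12.58374 / 4.86954715 = 2.58417 mm/s


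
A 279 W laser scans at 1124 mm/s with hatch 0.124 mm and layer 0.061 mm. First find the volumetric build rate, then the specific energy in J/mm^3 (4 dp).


Build rate = 1124 * 0.124 * 0.061 = 8.501936 mm^3/s
SE = 279 / 8.501936 = 32.8161 J/mm^3


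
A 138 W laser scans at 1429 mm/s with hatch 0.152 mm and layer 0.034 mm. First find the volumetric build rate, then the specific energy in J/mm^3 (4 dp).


Build rate = 1429 * 0.152 * 0.034 = 7.385072 mm^3/s
SE = 138 / 7.385072 = 18.6863 J/mm^3


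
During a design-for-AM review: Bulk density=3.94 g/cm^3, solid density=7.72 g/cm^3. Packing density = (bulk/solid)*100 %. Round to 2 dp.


Packing = (3.94/7.72)*100 = 51.04 %


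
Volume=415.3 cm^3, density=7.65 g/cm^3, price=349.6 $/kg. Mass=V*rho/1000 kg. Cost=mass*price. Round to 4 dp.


Mass = 415.3*7.65/1000 = 3.177045 kg
Cost = 3.177045 * 349.6 = 1110.6949 $


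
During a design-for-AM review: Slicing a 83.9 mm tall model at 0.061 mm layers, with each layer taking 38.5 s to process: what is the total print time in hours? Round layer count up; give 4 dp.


Layers = ceil(83.9/0.061) = 1376
t = 1376 * 38.5 / 3600 = 14.7156 hrs


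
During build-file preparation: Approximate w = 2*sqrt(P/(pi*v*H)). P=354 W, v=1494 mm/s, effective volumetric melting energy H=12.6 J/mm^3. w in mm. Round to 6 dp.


w = 2*sqrt(354/(pi*1494*12.6)) = 0.154738 mm


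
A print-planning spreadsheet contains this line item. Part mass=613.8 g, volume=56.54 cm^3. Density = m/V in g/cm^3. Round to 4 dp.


rho = 613.8 / 56.54 = 10.856 g/cm^3


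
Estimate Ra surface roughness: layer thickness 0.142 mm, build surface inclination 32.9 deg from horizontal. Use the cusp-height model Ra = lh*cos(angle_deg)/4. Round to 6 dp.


Ra = 0.142 * cos(32.9) / 4 = 0.029807 mm


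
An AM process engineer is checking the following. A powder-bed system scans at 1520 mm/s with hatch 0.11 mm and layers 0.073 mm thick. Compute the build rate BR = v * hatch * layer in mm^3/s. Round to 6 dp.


Rate = 1520 * 0.11 * 0.073 = 12.2056 mm^3/s


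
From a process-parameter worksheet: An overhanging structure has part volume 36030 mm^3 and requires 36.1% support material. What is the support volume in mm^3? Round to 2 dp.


V_support = 36030 * 0.361 = 13006.83 mm^3


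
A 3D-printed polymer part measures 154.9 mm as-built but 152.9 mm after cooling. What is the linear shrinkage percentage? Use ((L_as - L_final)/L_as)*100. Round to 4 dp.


Shrinkage = ((154.9-152.9)/154.9)*100 = 1.2912 %


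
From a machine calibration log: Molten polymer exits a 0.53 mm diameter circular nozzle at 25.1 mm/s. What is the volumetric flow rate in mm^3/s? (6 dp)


A = pi*(0.53/2)^2 = 0.22061834 mm^2
Q = 0.22061834 * 25.1 = 5.53752 mm^3/s


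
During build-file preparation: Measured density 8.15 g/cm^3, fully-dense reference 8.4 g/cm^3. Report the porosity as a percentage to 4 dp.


Porosity = (1-8.15/8.4)*100 = 2.9762 %


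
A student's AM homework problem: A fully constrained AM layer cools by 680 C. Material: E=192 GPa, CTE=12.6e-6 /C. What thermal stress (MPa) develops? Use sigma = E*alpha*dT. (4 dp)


sigma = 192*1000 * 12.6e-6 * 680 = 1645.056 MPa


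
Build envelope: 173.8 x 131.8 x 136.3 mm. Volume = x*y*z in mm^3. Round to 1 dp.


V = 173.8 * 131.8 * 136.3 = 3122202.3 mm^3


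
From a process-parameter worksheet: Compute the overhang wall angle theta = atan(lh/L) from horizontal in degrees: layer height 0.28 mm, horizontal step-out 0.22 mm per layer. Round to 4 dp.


angle = atan(0.28/0.22) = 51.8428 degrees


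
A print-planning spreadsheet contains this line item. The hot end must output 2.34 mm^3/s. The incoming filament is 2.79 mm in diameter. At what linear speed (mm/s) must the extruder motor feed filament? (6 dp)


A = pi*(2.79/2)^2 = 6.113618
v = 2.34 / 6.113618 = 0.382752 mm/s


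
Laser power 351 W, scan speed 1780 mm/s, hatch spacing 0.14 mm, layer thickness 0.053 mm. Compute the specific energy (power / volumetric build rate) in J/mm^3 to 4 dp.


Build rate = 1780 * 0.14 * 0.053 = 13.2076 mm^3/s
SE = 351 / 13.2076 = 26.5756 J/mm^3


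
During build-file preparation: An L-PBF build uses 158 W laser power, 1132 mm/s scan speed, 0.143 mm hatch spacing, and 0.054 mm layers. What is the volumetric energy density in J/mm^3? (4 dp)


E = 158 / (1132*0.143*0.054) = 18.0751 J/mm^3


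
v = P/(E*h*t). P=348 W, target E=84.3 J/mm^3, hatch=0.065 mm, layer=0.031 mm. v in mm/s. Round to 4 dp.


v = 348 / (84.3*0.065*0.031) = 2048.6918 mm/s


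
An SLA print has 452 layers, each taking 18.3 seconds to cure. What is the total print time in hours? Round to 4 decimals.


t = 452 * 18.3 / 3600 = 2.2977 hrs


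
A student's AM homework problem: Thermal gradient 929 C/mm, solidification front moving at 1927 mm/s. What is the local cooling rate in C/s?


CR = 929 * 1927 = 1790183 C/s


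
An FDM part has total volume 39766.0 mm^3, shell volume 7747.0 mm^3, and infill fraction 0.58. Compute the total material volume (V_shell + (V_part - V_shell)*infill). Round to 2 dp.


V_infill = (39766.0 - 7747.0) * 0.58 = 18571.02
V_total = 7747.0 + 18571.02 = 26318.02 mm^3


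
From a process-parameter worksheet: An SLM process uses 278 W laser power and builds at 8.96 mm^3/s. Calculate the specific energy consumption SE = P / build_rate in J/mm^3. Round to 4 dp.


SE = 278 / 8.96 = 31.0268 J/mm^3


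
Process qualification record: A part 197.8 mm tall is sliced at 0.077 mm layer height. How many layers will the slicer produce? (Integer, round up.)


Layers = ceil(197.8/0.077) = 2569


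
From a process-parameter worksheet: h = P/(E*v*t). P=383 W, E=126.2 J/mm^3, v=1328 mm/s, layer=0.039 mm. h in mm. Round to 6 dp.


h = 383 / (126.2*1328*0.039) = 0.058597 mm


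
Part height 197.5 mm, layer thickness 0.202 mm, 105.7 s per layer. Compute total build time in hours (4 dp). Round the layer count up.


Layers = ceil(197.5/0.202) = 978
t = 978 * 105.7 / 3600 = 28.7152 hrs


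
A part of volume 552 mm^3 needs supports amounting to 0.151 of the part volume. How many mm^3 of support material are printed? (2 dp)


V_support = 552 * 0.151 = 83.35 mm^3


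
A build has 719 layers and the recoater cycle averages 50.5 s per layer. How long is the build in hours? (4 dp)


t = 719 * 50.5 / 3600 = 10.086 hrs


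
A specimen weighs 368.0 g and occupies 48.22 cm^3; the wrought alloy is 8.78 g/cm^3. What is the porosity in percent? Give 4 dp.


rho_part = 368.0 / 48.22 = 7.6316881 g/cm^3
Porosity = (1 - 7.6316881/8.78)*100 = 13.0787 %


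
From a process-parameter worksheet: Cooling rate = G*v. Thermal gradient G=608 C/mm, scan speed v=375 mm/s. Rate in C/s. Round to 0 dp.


CR = 608 * 375 = 228000 C/s


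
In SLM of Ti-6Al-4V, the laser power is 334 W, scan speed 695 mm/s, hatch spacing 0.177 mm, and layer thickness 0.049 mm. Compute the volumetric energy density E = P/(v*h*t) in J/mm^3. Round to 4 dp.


E = 334 / (695*0.177*0.049) = 55.4105 J/mm^3


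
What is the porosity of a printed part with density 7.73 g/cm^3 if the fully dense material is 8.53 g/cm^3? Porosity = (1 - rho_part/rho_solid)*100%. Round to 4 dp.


Porosity = (1-7.73/8.53)*100 = 9.3787 %


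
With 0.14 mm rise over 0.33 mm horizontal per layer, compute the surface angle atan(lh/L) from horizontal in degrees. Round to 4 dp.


angle = atan(0.14/0.33) = 22.9887 degrees


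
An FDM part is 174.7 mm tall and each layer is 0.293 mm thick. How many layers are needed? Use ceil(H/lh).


Layers = ceil(174.7/0.293) = 597


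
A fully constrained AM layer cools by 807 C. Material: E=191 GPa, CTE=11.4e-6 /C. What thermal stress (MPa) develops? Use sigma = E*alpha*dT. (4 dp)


sigma = 191*1000 * 11.4e-6 * 807 = 1757.1618 MPa


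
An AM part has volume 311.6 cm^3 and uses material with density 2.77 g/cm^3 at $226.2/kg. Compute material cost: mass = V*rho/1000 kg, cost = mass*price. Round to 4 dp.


Mass = 311.6*2.77/1000 = 0.863132 kg
Cost = 0.863132 * 226.2 = 195.2405 $


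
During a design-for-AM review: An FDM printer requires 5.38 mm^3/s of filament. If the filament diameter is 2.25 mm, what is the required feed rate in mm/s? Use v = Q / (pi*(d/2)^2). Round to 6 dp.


A = pi*(2.25/2)^2 = 3.976078
v = 5.38 / 3.976078 = 1.353092 mm/s


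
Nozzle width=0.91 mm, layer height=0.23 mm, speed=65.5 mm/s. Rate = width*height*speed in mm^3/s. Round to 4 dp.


Rate = 0.91 * 0.23 * 65.5 = 13.7092 mm^3/s


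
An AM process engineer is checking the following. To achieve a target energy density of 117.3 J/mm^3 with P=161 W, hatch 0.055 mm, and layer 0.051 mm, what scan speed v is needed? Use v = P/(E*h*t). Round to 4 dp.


v = 161 / (117.3*0.055*0.051) = 489.3223 mm/s


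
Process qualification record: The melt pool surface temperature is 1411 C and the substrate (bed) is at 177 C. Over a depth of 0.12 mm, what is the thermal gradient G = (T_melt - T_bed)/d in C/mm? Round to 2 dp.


G = (1411-177)/0.12 = 10283.33 C/mm


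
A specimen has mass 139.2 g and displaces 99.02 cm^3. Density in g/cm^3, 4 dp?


rho = 139.2 / 99.02 = 1.4058 g/cm^3


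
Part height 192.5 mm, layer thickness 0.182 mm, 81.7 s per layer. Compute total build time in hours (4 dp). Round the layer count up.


Layers = ceil(192.5/0.182) = 1058
t = 1058 * 81.7 / 3600 = 24.0107 hrs


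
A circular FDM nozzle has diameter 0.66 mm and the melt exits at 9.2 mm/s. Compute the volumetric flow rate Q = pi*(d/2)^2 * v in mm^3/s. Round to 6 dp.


A = pi*(0.66/2)^2 = 0.34211944 mm^2
Q = 0.34211944 * 9.2 = 3.147499 mm^3/s


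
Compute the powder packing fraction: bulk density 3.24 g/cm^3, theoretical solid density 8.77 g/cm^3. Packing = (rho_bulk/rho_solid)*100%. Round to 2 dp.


Packing = (3.24/8.77)*100 = 36.94 %


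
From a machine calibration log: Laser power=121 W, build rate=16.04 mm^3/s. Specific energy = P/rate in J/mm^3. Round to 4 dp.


SE = 121 / 16.04 = 7.5436 J/mm^3


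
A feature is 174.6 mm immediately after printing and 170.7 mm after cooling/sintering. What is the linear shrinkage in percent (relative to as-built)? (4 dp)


Shrinkage = ((174.6-170.7)/174.6)*100 = 2.2337 %


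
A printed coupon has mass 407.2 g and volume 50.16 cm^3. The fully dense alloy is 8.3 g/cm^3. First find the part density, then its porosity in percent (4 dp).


rho_part = 407.2 / 50.16 = 8.11802233 g/cm^3
Porosity = (1 - 8.11802233/8.3)*100 = 2.1925 %


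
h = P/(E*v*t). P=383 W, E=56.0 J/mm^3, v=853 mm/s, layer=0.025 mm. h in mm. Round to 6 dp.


h = 383 / (56.0*853*0.025) = 0.320717 mm


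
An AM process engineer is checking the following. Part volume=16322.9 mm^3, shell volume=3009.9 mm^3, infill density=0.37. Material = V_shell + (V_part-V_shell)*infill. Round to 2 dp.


V_infill = (16322.9 - 3009.9) * 0.37 = 4925.81
V_total = 3009.9 + 4925.81 = 7935.71 mm^3


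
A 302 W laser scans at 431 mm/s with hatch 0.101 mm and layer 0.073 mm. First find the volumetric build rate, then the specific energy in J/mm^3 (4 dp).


Build rate = 431 * 0.101 * 0.073 = 3.177763 mm^3/s
SE = 302 / 3.177763 = 95.0354 J/mm^3


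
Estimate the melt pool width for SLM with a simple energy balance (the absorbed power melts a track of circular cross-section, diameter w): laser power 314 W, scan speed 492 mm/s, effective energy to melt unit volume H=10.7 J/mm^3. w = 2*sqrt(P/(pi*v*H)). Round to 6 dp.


w = 2*sqrt(314/(pi*492*10.7)) = 0.275579 mm


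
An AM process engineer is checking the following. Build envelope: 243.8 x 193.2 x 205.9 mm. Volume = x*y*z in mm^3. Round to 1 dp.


V = 243.8 * 193.2 * 205.9 = 9698334.7 mm^3


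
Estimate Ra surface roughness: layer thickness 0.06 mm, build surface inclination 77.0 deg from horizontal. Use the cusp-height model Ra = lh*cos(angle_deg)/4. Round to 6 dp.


Ra = 0.06 * cos(77.0) / 4 = 0.003374 mm


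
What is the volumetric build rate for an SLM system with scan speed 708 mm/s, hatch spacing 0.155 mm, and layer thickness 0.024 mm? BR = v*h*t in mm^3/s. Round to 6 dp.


Rate = 708 * 0.155 * 0.024 = 2.63376 mm^3/s


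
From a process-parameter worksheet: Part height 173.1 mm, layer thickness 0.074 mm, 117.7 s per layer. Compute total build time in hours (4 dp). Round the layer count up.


Layers = ceil(173.1/0.074) = 2340
t = 2340 * 117.7 / 3600 = 76.505 hrs


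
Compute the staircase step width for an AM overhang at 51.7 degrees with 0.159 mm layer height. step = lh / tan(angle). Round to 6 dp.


step = 0.159 / tan(51.7) = 0.125571 mm


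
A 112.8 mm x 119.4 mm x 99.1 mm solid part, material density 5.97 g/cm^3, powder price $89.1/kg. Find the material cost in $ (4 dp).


V = 112.8 * 119.4 * 99.1 = 1334710.512 mm^3 = 1334.710512 cm^3
Mass = 1334.710512 * 5.97 / 1000 = 7.96822176 kg
Cost = 7.96822176 * 89.1 = 709.9686 $


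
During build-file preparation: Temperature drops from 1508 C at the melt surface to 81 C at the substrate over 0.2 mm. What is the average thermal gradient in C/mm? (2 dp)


G = (1508-81)/0.2 = 7135.0 C/mm


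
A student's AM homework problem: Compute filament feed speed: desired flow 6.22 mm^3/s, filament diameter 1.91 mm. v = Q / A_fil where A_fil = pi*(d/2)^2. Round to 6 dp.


A = pi*(1.91/2)^2 = 2.865211
v = 6.22 / 2.865211 = 2.17087 mm/s


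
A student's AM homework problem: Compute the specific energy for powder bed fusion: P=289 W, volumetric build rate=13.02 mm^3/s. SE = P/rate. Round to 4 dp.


SE = 289 / 13.02 = 22.1966 J/mm^3


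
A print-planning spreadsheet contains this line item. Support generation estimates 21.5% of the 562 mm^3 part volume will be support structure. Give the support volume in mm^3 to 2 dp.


V_support = 562 * 0.215 = 120.83 mm^3


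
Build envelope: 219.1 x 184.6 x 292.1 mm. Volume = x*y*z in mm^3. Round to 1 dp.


V = 219.1 * 184.6 * 292.1 = 11814235.7 mm^3


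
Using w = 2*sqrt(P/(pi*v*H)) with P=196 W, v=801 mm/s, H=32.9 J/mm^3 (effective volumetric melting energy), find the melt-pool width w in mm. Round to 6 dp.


w = 2*sqrt(196/(pi*801*32.9)) = 0.097313 mm


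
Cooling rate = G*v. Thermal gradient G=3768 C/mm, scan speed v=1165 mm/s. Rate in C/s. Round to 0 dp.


CR = 3768 * 1165 = 4389720 C/s


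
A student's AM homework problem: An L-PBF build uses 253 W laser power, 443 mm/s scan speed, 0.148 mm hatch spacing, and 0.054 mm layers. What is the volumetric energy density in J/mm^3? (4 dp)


E = 253 / (443*0.148*0.054) = 71.4597 J/mm^3


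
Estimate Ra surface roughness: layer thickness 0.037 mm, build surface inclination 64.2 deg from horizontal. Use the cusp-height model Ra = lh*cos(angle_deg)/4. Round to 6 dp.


Ra = 0.037 * cos(64.2) / 4 = 0.004026 mm


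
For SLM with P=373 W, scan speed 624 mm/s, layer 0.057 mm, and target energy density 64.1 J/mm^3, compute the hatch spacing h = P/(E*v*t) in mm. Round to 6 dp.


h = 373 / (64.1*624*0.057) = 0.163603 mm


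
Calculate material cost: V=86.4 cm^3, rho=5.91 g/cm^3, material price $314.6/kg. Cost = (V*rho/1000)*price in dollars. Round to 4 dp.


Mass = 86.4*5.91/1000 = 0.510624 kg
Cost = 0.510624 * 314.6 = 160.6423 $


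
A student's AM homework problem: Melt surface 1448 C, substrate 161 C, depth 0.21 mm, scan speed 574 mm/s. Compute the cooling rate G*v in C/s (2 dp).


G = (1448-161)/0.21 = 6128.57142857 C/mm
CR = 6128.57142857 * 574 = 3517800.0 C/s


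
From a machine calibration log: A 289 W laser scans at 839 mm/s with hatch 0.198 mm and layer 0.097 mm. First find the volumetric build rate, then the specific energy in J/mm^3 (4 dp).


Build rate = 839 * 0.198 * 0.097 = 16.113834 mm^3/s
SE = 289 / 16.113834 = 17.9349 J/mm^3


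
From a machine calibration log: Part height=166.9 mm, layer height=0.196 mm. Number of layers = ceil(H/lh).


Layers = ceil(166.9/0.196) = 852


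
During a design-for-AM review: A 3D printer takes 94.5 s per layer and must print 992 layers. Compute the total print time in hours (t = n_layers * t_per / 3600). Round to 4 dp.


t = 992 * 94.5 / 3600 = 26.04 hrs


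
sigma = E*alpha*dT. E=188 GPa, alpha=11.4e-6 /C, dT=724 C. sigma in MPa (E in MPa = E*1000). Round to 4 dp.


sigma = 188*1000 * 11.4e-6 * 724 = 1551.6768 MPa


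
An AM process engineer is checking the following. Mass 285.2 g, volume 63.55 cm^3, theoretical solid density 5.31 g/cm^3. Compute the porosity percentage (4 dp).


rho_part = 285.2 / 63.55 = 4.48780488 g/cm^3
Porosity = (1 - 4.48780488/5.31)*100 = 15.4839 %


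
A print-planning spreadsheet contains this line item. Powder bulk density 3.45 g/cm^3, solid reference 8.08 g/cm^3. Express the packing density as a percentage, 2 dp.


Packing = (3.45/8.08)*100 = 42.7 %


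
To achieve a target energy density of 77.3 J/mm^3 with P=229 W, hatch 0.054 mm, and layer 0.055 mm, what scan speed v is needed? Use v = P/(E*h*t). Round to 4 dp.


v = 229 / (77.3*0.054*0.055) = 997.4693 mm/s


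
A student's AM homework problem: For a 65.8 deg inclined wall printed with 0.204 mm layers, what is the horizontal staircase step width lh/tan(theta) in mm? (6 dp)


step = 0.204 / tan(65.8) = 0.091681 mm


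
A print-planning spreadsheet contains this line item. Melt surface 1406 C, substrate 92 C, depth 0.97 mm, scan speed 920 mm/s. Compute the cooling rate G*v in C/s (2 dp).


G = (1406-92)/0.97 = 1354.63917526 C/mm
CR = 1354.63917526 * 920 = 1246268.04 C/s


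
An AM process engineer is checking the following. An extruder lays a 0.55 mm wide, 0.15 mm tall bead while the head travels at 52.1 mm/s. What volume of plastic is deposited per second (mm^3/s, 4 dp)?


Rate = 0.55 * 0.15 * 52.1 = 4.2983 mm^3/s


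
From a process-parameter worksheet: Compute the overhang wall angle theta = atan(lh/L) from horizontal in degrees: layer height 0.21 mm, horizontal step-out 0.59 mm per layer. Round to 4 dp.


angle = atan(0.21/0.59) = 19.5923 degrees


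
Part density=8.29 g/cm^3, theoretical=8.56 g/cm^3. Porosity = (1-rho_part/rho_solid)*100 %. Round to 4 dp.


Porosity = (1-8.29/8.56)*100 = 3.1542 %


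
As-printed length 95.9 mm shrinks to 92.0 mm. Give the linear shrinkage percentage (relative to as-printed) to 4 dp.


Shrinkage = ((95.9-92.0)/95.9)*100 = 4.0667 %


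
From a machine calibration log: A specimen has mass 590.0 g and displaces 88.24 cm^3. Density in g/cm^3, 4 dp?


rho = 590.0 / 88.24 = 6.6863 g/cm^3


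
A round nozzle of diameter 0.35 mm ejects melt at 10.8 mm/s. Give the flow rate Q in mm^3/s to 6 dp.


A = pi*(0.35/2)^2 = 0.09621128 mm^2
Q = 0.09621128 * 10.8 = 1.039082 mm^3/s


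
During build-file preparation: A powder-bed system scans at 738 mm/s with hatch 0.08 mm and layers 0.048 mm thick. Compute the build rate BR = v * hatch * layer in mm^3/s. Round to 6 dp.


Rate = 738 * 0.08 * 0.048 = 2.83392 mm^3/s


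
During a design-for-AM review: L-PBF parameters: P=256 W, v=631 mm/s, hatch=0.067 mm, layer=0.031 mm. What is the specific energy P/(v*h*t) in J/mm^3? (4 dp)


Build rate = 631 * 0.067 * 0.031 = 1.310587 mm^3/s
SE = 256 / 1.310587 = 195.3323 J/mm^3


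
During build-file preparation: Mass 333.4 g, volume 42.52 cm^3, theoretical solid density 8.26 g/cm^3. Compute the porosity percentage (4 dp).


rho_part = 333.4 / 42.52 = 7.84101599 g/cm^3
Porosity = (1 - 7.84101599/8.26)*100 = 5.0724 %


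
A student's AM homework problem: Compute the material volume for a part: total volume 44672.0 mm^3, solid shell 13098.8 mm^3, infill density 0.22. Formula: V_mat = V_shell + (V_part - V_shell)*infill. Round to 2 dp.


V_infill = (44672.0 - 13098.8) * 0.22 = 6946.1
V_total = 13098.8 + 6946.1 = 20044.9 mm^3


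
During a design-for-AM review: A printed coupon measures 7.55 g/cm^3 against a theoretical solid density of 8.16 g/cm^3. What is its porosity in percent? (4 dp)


Porosity = (1-7.55/8.16)*100 = 7.4755 %


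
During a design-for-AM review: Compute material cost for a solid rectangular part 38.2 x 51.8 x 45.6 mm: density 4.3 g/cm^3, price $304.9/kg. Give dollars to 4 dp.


V = 38.2 * 51.8 * 45.6 = 90231.456 mm^3 = 90.231456 cm^3
Mass = 90.231456 * 4.3 / 1000 = 0.38799526 kg
Cost = 0.38799526 * 304.9 = 118.2998 $


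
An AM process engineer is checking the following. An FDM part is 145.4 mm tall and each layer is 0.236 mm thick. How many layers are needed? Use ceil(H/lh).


Layers = ceil(145.4/0.236) = 617


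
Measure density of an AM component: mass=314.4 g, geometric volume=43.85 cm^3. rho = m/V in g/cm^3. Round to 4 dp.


rho = 314.4 / 43.85 = 7.1699 g/cm^3


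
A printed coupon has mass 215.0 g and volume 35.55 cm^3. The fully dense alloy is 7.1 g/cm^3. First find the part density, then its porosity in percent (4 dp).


rho_part = 215.0 / 35.55 = 6.04781997 g/cm^3
Porosity = (1 - 6.04781997/7.1)*100 = 14.8194 %


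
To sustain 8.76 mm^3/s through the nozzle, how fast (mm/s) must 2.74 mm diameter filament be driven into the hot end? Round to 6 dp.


A = pi*(2.74/2)^2 = 5.896455
v = 8.76 / 5.896455 = 1.485638 mm/s


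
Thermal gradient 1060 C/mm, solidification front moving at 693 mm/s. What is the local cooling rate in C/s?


CR = 1060 * 693 = 734580 C/s


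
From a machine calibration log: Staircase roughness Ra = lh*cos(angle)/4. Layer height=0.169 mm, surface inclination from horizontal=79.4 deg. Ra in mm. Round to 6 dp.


Ra = 0.169 * cos(79.4) / 4 = 0.007772 mm


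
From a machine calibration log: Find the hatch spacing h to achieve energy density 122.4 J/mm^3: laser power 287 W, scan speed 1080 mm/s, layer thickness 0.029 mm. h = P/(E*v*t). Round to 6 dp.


h = 287 / (122.4*1080*0.029) = 0.074865 mm


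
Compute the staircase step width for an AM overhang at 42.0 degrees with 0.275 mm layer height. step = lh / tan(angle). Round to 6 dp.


step = 0.275 / tan(42.0) = 0.305418 mm


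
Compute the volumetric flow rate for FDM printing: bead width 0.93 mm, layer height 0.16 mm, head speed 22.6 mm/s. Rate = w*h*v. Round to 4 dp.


Rate = 0.93 * 0.16 * 22.6 = 3.3629 mm^3/s


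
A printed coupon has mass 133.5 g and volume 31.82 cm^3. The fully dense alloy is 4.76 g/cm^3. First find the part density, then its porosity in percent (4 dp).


rho_part = 133.5 / 31.82 = 4.19547454 g/cm^3
Porosity = (1 - 4.19547454/4.76)*100 = 11.8598 %


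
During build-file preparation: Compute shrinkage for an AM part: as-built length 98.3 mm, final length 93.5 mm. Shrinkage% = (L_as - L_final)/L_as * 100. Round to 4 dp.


Shrinkage = ((98.3-93.5)/98.3)*100 = 4.883 %


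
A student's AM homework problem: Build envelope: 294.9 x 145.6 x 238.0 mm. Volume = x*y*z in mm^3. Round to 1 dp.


V = 294.9 * 145.6 * 238.0 = 10219110.7 mm^3


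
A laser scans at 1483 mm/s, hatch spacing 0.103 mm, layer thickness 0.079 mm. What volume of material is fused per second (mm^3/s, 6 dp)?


Rate = 1483 * 0.103 * 0.079 = 12.067171 mm^3/s


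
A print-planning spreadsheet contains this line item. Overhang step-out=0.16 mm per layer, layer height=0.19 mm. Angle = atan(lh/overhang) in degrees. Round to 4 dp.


angle = atan(0.19/0.16) = 49.8991 degrees


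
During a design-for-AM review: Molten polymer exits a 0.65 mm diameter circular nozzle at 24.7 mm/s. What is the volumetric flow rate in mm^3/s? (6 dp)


A = pi*(0.65/2)^2 = 0.33183072 mm^2
Q = 0.33183072 * 24.7 = 8.196219 mm^3/s


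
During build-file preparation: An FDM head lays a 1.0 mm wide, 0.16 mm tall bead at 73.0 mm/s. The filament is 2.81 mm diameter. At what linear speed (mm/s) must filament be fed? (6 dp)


Q = 1.0 * 0.16 * 73.0 = 11.68 mm^3/s
A_fil = pi*(2.81/2)^2 = 6.20158244 mm^2
v_feed = 11.68 / 6.20158244 = 1.88339 mm/s


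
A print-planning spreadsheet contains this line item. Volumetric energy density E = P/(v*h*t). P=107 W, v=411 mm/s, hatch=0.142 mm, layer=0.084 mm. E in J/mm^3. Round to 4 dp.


E = 107 / (411*0.142*0.084) = 21.826 J/mm^3


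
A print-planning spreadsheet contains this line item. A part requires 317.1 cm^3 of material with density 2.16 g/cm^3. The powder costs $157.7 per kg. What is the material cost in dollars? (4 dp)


Mass = 317.1*2.16/1000 = 0.684936 kg
Cost = 0.684936 * 157.7 = 108.0144 $


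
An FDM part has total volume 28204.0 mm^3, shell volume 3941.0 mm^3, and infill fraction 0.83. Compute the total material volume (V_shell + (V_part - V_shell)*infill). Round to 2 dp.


V_infill = (28204.0 - 3941.0) * 0.83 = 20138.29
V_total = 3941.0 + 20138.29 = 24079.29 mm^3


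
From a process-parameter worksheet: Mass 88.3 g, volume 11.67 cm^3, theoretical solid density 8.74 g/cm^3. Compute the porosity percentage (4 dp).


rho_part = 88.3 / 11.67 = 7.5664096 g/cm^3
Porosity = (1 - 7.5664096/8.74)*100 = 13.4278 %


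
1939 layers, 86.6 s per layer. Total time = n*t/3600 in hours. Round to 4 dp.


t = 1939 * 86.6 / 3600 = 46.6437 hrs


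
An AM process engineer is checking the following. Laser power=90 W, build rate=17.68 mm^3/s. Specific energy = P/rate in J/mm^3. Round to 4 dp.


SE = 90 / 17.68 = 5.0905 J/mm^3


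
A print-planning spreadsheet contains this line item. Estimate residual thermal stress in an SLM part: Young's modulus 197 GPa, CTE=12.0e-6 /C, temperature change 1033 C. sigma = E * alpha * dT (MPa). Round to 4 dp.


sigma = 197*1000 * 12.0e-6 * 1033 = 2442.012 MPa


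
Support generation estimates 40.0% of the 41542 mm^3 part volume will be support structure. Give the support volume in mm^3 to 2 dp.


V_support = 41542 * 0.4 = 16616.8 mm^3


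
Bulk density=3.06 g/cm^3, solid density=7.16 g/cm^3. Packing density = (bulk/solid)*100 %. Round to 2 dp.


Packing = (3.06/7.16)*100 = 42.74 %


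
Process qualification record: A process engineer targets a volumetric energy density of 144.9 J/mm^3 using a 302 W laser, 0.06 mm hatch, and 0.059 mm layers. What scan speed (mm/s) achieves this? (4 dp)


v = 302 / (144.9*0.06*0.059) = 588.7559 mm/s


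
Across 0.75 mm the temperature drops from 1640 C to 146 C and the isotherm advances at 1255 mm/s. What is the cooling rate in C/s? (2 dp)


G = (1640-146)/0.75 = 1992.0 C/mm
CR = 1992.0 * 1255 = 2499960.0 C/s


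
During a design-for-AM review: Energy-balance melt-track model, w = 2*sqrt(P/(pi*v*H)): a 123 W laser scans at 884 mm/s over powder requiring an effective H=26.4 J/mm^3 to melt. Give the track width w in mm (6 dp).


w = 2*sqrt(123/(pi*884*26.4)) = 0.081918 mm


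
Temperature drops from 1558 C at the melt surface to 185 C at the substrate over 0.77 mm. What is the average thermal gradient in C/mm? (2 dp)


G = (1558-185)/0.77 = 1783.12 C/mm


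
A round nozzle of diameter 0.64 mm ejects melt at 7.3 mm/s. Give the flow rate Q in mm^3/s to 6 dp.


A = pi*(0.64/2)^2 = 0.32169909 mm^2
Q = 0.32169909 * 7.3 = 2.348403 mm^3/s


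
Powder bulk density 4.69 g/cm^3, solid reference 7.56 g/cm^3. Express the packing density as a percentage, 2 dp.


Packing = (4.69/7.56)*100 = 62.04 %


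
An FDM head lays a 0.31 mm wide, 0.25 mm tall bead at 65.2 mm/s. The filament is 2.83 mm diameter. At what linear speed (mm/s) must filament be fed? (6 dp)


Q = 0.31 * 0.25 * 65.2 = 5.053 mm^3/s
A_fil = pi*(2.83/2)^2 = 6.29017535 mm^2
v_feed = 5.053 / 6.29017535 = 0.803316 mm/s


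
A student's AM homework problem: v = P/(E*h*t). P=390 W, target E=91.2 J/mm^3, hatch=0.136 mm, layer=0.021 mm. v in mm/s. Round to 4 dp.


v = 390 / (91.2*0.136*0.021) = 1497.3095 mm/s


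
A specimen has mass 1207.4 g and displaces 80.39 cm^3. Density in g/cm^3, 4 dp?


rho = 1207.4 / 80.39 = 15.0193 g/cm^3


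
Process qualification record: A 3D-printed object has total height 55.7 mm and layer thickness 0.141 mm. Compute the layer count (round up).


Layers = ceil(55.7/0.141) = 396


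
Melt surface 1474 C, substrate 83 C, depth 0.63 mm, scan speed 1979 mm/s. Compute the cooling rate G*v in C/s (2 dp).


G = (1474-83)/0.63 = 2207.93650794 C/mm
CR = 2207.93650794 * 1979 = 4369506.35 C/s


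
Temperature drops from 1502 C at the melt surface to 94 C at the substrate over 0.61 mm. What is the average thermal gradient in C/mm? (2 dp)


G = (1502-94)/0.61 = 2308.2 C/mm


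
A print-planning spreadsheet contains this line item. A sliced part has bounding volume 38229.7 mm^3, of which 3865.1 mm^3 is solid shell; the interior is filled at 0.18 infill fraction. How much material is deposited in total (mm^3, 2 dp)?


V_infill = (38229.7 - 3865.1) * 0.18 = 6185.63
V_total = 3865.1 + 6185.63 = 10050.73 mm^3


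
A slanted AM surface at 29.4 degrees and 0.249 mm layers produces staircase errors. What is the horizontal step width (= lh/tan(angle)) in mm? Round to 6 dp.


step = 0.249 / tan(29.4) = 0.441904 mm


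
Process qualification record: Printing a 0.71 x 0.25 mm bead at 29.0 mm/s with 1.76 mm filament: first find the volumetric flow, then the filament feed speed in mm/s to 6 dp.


Q = 0.71 * 0.25 * 29.0 = 5.1475 mm^3/s
A_fil = pi*(1.76/2)^2 = 2.43284935 mm^2
v_feed = 5.1475 / 2.43284935 = 2.115832 mm/s


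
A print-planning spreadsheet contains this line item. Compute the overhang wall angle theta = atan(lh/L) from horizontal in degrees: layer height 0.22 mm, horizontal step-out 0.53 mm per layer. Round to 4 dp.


angle = atan(0.22/0.53) = 22.5431 degrees


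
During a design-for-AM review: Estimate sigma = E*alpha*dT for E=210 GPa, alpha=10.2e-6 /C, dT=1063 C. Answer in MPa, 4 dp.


sigma = 210*1000 * 10.2e-6 * 1063 = 2276.946 MPa


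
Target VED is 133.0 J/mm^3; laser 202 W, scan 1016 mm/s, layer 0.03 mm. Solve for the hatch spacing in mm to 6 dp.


h = 202 / (133.0*1016*0.03) = 0.049829 mm


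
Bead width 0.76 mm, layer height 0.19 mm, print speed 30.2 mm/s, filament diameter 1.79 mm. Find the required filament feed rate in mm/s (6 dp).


Q = 0.76 * 0.19 * 30.2 = 4.36088 mm^3/s
A_fil = pi*(1.79/2)^2 = 2.51649426 mm^2
v_feed = 4.36088 / 2.51649426 = 1.732919 mm/s


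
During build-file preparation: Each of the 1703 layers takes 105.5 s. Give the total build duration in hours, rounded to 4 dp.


t = 1703 * 105.5 / 3600 = 49.9074 hrs


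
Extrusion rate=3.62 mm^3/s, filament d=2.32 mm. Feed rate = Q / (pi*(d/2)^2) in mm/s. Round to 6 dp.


A = pi*(2.32/2)^2 = 4.227327
v = 3.62 / 4.227327 = 0.856333 mm/s


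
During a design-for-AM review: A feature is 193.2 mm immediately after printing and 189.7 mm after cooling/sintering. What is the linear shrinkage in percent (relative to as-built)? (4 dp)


Shrinkage = ((193.2-189.7)/193.2)*100 = 1.8116 %


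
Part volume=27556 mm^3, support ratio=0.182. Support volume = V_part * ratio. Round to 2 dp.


V_support = 27556 * 0.182 = 5015.19 mm^3


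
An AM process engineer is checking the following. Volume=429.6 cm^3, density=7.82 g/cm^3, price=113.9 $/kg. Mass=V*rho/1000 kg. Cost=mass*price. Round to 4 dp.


Mass = 429.6*7.82/1000 = 3.359472 kg
Cost = 3.359472 * 113.9 = 382.6439 $


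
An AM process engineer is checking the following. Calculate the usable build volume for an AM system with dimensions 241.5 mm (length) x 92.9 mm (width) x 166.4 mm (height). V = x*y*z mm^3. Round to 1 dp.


V = 241.5 * 92.9 * 166.4 = 3733242.2 mm^3


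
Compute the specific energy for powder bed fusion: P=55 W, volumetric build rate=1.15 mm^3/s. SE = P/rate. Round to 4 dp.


SE = 55 / 1.15 = 47.8261 J/mm^3


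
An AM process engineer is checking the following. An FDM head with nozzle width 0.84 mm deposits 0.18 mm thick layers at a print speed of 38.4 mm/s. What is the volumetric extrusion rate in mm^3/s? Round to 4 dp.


Rate = 0.84 * 0.18 * 38.4 = 5.8061 mm^3/s


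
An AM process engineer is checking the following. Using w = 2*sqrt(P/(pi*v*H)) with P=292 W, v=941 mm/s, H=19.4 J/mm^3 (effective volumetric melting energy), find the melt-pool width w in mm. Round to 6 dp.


w = 2*sqrt(292/(pi*941*19.4)) = 0.142709 mm


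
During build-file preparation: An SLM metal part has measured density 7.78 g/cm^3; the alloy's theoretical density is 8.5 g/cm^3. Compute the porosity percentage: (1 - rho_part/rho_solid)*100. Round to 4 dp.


Porosity = (1-7.78/8.5)*100 = 8.4706 %


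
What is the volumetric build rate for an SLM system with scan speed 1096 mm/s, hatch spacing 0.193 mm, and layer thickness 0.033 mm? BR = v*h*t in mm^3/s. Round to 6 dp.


Rate = 1096 * 0.193 * 0.033 = 6.980424 mm^3/s


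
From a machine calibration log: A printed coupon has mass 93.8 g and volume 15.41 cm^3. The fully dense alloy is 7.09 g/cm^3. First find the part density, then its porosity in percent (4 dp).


rho_part = 93.8 / 15.41 = 6.08695652 g/cm^3
Porosity = (1 - 6.08695652/7.09)*100 = 14.1473 %


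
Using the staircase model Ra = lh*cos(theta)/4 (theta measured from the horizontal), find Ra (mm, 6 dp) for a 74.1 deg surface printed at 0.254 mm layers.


Ra = 0.254 * cos(74.1) / 4 = 0.017396 mm


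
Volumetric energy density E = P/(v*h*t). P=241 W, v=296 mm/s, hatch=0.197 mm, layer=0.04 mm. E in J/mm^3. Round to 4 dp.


E = 241 / (296*0.197*0.04) = 103.3235 J/mm^3


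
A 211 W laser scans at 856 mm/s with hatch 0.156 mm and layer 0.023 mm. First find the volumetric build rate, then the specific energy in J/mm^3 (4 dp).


Build rate = 856 * 0.156 * 0.023 = 3.071328 mm^3/s
SE = 211 / 3.071328 = 68.6999 J/mm^3


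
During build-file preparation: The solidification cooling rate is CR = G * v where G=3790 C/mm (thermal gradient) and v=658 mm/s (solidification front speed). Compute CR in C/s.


CR = 3790 * 658 = 2493820 C/s


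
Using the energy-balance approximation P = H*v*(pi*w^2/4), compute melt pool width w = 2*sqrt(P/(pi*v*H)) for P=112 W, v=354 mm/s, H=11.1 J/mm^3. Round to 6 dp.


w = 2*sqrt(112/(pi*354*11.1)) = 0.190503 mm


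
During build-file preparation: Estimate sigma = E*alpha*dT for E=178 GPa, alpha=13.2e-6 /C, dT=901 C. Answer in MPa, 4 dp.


sigma = 178*1000 * 13.2e-6 * 901 = 2116.9896 MPa


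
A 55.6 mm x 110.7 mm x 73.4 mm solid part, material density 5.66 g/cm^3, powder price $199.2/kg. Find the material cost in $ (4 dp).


V = 55.6 * 110.7 * 73.4 = 451771.128 mm^3 = 451.771128 cm^3
Mass = 451.771128 * 5.66 / 1000 = 2.55702458 kg
Cost = 2.55702458 * 199.2 = 509.3593 $


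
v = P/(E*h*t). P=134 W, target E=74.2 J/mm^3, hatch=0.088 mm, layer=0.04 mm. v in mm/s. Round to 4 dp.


v = 134 / (74.2*0.088*0.04) = 513.0483 mm/s


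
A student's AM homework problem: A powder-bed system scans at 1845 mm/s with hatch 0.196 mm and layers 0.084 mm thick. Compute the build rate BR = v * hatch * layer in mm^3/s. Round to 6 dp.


Rate = 1845 * 0.196 * 0.084 = 30.37608 mm^3/s


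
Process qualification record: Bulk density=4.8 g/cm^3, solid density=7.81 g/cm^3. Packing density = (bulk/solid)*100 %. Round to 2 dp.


Packing = (4.8/7.81)*100 = 61.46 %


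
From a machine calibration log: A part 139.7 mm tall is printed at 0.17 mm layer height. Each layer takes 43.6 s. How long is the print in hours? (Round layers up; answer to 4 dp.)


Layers = ceil(139.7/0.17) = 822
t = 822 * 43.6 / 3600 = 9.9553 hrs


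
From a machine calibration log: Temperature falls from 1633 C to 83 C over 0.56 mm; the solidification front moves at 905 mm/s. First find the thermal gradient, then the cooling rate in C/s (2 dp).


G = (1633-83)/0.56 = 2767.85714286 C/mm
CR = 2767.85714286 * 905 = 2504910.71 C/s


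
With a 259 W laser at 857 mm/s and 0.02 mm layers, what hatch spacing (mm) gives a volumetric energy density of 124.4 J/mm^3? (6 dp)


h = 259 / (124.4*857*0.02) = 0.12147 mm


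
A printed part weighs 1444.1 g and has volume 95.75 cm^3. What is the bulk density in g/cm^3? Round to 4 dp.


rho = 1444.1 / 95.75 = 15.082 g/cm^3


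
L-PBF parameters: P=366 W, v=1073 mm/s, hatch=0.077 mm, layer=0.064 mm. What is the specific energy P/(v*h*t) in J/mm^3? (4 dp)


Build rate = 1073 * 0.077 * 0.064 = 5.287744 mm^3/s
SE = 366 / 5.287744 = 69.2167 J/mm^3


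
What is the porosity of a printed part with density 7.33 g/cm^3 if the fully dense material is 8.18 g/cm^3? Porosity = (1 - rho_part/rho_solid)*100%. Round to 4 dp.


Porosity = (1-7.33/8.18)*100 = 10.3912 %


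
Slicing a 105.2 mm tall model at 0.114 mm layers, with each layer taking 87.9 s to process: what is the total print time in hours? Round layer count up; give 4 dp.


Layers = ceil(105.2/0.114) = 923
t = 923 * 87.9 / 3600 = 22.5366 hrs
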